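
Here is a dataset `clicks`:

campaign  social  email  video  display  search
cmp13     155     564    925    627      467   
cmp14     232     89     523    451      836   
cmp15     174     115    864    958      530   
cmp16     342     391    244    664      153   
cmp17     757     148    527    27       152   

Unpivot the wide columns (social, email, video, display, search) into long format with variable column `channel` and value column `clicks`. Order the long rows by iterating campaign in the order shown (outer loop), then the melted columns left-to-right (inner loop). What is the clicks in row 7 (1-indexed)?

89

25 rows total (5 × 5). Row 7: index ⌊(7-1)/5⌋ = 1 into campaign → cmp14; (7-1) mod 5 = 1 into the melted columns → email.
So row 7 is (cmp14, email, 89); clicks = 89.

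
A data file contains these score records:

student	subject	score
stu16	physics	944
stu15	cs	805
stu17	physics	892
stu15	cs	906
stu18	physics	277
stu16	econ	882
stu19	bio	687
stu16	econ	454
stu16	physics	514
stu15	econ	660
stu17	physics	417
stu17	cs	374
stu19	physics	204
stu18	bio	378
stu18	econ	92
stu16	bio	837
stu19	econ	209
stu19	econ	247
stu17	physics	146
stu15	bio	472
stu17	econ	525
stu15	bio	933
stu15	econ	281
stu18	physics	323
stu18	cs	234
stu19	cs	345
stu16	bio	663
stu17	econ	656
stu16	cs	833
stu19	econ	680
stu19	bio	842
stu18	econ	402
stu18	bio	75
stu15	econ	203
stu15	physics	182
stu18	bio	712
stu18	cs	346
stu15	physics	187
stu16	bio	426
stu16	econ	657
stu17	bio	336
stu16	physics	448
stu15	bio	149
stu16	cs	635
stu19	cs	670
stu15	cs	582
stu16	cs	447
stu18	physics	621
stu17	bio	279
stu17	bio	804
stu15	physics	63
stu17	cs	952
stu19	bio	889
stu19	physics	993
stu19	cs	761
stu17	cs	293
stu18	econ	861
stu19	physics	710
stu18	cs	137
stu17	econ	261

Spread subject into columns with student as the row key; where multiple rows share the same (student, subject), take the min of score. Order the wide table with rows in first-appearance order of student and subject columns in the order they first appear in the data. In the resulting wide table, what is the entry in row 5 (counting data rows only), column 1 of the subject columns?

With rows in first-appearance order of student, row 5 is student=stu19. subject columns in first-appearance order: physics, cs, econ, bio; column 1 is physics.
Long rows with student=stu19, subject=physics: min(204, 993, 710) = 204.

204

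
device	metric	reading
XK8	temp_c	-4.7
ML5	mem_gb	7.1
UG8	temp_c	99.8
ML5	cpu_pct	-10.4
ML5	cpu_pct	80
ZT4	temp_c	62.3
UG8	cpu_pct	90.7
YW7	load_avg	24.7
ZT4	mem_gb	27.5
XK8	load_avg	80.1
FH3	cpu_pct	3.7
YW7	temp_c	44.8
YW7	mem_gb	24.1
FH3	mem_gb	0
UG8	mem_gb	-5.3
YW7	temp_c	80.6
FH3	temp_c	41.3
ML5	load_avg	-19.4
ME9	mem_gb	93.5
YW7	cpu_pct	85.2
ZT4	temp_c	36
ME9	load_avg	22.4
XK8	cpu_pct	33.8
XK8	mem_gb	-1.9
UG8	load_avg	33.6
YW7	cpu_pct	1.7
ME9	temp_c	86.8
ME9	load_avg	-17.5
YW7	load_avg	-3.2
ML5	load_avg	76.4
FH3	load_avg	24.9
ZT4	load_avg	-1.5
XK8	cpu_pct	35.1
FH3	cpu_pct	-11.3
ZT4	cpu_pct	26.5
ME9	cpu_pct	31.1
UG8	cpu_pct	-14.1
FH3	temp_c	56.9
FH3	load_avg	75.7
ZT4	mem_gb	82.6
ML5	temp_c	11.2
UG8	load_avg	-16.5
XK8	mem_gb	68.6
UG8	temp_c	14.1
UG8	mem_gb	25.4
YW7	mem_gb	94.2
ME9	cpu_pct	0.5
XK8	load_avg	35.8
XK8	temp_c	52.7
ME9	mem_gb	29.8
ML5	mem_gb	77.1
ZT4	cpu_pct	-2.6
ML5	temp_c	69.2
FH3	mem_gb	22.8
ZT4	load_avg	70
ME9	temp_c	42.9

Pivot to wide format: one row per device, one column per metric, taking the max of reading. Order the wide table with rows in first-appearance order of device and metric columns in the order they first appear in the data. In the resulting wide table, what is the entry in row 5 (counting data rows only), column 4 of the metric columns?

With rows in first-appearance order of device, row 5 is device=YW7. metric columns in first-appearance order: temp_c, mem_gb, cpu_pct, load_avg; column 4 is load_avg.
Long rows with device=YW7, metric=load_avg: max(24.7, -3.2) = 24.7.

24.7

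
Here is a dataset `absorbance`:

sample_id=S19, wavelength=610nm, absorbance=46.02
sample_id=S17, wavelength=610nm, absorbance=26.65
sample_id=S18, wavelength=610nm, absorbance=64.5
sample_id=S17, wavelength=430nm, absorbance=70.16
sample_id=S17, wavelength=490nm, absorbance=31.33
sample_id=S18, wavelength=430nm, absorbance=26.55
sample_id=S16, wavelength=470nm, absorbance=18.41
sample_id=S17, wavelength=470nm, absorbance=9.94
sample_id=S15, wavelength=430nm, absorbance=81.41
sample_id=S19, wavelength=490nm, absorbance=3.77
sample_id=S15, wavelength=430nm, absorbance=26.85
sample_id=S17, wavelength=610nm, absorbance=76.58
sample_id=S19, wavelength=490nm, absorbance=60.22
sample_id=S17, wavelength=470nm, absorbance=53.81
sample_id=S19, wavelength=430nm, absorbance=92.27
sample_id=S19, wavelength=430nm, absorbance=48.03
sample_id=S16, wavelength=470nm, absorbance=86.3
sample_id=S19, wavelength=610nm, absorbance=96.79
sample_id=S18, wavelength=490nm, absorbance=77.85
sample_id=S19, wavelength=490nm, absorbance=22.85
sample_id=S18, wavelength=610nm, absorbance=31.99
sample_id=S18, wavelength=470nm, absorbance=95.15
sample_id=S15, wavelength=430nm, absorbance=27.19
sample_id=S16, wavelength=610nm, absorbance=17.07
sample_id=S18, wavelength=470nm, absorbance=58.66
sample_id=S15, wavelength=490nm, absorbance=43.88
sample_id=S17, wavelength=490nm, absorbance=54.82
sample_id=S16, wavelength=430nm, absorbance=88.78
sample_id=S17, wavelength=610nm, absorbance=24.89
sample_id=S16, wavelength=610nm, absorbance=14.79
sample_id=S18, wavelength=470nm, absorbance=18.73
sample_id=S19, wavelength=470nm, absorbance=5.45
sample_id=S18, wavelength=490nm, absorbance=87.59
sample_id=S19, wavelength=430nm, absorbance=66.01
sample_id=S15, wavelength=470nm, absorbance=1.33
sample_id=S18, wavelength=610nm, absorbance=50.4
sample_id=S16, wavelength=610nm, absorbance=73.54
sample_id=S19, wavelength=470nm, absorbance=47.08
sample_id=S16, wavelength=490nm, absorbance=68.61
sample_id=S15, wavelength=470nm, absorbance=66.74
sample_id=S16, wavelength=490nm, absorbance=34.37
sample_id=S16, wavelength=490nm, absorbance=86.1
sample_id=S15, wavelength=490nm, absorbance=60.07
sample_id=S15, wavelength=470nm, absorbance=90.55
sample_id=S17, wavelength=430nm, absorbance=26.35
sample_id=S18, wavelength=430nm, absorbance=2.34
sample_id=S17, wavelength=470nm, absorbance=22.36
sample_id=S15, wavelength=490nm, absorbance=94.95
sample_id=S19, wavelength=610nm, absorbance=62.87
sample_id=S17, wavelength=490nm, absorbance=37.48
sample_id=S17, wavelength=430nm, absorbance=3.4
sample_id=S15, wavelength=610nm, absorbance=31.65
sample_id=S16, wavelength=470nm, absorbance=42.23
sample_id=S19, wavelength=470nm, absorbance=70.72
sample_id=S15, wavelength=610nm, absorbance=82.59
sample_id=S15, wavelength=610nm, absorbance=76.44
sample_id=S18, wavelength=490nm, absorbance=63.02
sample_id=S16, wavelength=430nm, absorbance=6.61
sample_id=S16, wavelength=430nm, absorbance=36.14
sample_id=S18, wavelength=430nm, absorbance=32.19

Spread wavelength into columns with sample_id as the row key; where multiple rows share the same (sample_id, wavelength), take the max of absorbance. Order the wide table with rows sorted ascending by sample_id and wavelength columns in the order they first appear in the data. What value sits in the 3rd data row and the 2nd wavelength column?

With rows sorted ascending by sample_id, row 3 is sample_id=S17. wavelength columns in first-appearance order: 610nm, 430nm, 490nm, 470nm; column 2 is 430nm.
Long rows with sample_id=S17, wavelength=430nm: max(70.16, 26.35, 3.4) = 70.16.

70.16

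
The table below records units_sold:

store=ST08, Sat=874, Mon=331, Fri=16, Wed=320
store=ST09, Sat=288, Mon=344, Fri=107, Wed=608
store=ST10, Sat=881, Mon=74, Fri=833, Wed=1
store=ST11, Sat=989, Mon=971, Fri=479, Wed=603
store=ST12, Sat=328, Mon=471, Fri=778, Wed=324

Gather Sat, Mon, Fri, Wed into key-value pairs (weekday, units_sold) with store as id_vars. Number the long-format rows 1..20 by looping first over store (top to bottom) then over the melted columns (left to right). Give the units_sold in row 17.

328

20 rows total (5 × 4). Row 17: index ⌊(17-1)/4⌋ = 4 into store → ST12; (17-1) mod 4 = 0 into the melted columns → Sat.
So row 17 is (ST12, Sat, 328); units_sold = 328.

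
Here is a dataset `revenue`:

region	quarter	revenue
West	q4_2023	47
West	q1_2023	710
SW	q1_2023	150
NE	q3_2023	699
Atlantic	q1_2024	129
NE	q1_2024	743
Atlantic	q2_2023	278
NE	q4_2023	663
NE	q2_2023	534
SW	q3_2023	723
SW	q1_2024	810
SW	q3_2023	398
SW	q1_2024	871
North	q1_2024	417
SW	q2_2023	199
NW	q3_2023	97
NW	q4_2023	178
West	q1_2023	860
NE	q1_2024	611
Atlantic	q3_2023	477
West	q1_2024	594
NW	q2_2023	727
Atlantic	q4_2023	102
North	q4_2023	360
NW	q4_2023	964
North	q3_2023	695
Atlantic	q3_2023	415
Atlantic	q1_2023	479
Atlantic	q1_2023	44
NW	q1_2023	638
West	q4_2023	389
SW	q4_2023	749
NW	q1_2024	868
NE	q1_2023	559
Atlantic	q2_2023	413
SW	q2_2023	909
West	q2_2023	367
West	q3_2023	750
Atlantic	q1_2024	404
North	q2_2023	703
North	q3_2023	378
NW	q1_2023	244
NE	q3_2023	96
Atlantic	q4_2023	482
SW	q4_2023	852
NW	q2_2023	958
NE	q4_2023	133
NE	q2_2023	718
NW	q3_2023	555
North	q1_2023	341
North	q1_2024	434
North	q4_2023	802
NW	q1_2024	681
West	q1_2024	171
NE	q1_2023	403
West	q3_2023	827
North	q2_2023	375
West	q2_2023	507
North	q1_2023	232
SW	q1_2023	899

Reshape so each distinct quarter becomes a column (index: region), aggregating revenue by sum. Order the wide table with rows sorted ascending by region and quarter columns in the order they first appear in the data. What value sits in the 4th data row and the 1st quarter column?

With rows sorted ascending by region, row 4 is region=North. quarter columns in first-appearance order: q4_2023, q1_2023, q3_2023, q1_2024, q2_2023; column 1 is q4_2023.
Long rows with region=North, quarter=q4_2023: 360 + 802 = 1162.

1162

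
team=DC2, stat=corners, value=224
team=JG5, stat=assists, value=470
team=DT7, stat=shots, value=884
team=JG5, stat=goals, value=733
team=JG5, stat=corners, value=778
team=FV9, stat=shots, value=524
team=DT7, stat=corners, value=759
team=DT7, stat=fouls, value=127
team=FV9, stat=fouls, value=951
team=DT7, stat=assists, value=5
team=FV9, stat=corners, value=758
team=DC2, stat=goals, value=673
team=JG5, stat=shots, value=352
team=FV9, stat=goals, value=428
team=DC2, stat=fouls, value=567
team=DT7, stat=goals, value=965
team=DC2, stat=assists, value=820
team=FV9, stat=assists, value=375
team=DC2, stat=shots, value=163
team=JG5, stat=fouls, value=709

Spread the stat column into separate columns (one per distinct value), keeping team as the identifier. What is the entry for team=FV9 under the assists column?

375

Wide layout: rows indexed by team, columns are the 5 distinct stat values (corners, assists, shots, goals, fouls).
Cell (team=FV9, stat=assists) draws from the long row where team=FV9 and stat=assists, which has value=375.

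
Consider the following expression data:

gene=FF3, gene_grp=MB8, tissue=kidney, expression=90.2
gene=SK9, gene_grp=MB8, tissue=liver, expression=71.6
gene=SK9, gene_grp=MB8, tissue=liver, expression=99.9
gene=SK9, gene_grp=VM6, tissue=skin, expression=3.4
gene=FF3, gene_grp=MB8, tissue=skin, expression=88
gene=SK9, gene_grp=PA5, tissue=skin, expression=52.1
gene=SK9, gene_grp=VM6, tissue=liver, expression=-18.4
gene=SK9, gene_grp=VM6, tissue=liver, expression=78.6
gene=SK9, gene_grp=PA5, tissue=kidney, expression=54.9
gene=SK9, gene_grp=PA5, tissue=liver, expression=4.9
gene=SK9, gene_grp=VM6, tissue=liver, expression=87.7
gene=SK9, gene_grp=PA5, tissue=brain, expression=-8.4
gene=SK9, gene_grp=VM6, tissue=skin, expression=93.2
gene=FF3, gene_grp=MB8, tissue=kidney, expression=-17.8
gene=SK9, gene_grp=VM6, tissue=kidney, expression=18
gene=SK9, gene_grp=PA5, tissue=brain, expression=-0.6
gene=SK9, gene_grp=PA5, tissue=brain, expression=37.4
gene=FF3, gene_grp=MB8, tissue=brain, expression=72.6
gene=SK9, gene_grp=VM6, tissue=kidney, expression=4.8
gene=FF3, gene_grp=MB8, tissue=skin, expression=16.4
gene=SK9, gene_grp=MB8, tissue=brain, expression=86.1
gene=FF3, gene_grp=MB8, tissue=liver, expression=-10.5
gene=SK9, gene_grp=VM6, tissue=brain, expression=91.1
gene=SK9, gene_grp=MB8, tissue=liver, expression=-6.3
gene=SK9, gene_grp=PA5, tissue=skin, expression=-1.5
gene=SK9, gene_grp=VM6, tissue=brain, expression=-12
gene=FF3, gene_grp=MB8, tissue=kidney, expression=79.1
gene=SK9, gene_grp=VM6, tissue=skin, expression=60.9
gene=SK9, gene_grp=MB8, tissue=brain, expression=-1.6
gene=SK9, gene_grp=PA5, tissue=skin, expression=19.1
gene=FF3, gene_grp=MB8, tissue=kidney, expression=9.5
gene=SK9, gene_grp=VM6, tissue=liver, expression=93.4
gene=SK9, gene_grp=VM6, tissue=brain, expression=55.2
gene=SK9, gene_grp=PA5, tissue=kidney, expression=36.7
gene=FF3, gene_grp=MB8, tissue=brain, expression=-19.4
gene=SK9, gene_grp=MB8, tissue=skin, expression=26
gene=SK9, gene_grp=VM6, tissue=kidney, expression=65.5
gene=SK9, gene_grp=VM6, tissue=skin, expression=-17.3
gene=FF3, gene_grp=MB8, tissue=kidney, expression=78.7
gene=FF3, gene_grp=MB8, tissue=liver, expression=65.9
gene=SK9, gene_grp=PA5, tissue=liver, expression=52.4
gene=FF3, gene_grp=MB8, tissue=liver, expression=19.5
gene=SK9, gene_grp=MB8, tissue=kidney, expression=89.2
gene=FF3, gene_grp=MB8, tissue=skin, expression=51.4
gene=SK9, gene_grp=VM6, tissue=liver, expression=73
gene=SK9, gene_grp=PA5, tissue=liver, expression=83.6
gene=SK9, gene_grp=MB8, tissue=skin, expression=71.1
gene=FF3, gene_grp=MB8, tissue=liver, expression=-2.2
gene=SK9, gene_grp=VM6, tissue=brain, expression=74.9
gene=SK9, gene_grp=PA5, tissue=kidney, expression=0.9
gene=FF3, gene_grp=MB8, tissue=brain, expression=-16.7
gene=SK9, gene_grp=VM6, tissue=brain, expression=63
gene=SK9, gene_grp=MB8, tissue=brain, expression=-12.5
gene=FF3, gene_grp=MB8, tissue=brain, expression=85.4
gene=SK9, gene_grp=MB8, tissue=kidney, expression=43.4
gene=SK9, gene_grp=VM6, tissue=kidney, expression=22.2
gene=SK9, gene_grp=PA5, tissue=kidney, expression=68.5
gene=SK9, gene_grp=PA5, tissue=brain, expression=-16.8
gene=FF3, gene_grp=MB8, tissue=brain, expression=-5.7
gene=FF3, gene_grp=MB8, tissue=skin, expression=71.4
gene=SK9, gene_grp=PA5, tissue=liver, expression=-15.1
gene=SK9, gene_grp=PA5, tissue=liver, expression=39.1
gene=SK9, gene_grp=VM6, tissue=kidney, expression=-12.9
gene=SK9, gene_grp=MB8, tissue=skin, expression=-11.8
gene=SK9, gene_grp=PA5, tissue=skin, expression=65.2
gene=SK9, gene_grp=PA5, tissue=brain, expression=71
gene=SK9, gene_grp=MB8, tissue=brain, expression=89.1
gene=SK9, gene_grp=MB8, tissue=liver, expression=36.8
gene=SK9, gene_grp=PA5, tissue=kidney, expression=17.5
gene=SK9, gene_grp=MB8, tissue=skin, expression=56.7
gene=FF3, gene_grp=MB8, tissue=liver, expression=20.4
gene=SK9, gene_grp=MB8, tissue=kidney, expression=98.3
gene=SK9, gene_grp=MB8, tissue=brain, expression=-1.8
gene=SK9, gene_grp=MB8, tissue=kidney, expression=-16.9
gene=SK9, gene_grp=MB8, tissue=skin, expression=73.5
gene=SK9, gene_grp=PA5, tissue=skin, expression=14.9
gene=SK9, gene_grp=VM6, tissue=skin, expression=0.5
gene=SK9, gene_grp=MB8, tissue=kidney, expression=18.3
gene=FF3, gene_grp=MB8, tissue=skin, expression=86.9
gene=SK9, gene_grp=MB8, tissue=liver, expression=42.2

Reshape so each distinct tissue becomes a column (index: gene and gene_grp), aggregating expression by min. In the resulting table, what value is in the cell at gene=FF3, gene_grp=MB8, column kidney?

-17.8

Rows with gene=FF3, gene_grp=MB8 and tissue=kidney: expression values are 90.2, -17.8, 79.1, 9.5, 78.7.
min(90.2, -17.8, 79.1, 9.5, 78.7) = -17.8.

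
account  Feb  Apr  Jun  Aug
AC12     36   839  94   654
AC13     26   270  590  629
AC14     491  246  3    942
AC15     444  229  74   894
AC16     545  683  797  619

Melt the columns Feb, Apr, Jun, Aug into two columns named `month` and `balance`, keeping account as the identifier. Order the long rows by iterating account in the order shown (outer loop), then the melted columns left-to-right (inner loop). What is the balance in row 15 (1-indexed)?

20 rows total (5 × 4). Row 15: index ⌊(15-1)/4⌋ = 3 into account → AC15; (15-1) mod 4 = 2 into the melted columns → Jun.
So row 15 is (AC15, Jun, 74); balance = 74.

74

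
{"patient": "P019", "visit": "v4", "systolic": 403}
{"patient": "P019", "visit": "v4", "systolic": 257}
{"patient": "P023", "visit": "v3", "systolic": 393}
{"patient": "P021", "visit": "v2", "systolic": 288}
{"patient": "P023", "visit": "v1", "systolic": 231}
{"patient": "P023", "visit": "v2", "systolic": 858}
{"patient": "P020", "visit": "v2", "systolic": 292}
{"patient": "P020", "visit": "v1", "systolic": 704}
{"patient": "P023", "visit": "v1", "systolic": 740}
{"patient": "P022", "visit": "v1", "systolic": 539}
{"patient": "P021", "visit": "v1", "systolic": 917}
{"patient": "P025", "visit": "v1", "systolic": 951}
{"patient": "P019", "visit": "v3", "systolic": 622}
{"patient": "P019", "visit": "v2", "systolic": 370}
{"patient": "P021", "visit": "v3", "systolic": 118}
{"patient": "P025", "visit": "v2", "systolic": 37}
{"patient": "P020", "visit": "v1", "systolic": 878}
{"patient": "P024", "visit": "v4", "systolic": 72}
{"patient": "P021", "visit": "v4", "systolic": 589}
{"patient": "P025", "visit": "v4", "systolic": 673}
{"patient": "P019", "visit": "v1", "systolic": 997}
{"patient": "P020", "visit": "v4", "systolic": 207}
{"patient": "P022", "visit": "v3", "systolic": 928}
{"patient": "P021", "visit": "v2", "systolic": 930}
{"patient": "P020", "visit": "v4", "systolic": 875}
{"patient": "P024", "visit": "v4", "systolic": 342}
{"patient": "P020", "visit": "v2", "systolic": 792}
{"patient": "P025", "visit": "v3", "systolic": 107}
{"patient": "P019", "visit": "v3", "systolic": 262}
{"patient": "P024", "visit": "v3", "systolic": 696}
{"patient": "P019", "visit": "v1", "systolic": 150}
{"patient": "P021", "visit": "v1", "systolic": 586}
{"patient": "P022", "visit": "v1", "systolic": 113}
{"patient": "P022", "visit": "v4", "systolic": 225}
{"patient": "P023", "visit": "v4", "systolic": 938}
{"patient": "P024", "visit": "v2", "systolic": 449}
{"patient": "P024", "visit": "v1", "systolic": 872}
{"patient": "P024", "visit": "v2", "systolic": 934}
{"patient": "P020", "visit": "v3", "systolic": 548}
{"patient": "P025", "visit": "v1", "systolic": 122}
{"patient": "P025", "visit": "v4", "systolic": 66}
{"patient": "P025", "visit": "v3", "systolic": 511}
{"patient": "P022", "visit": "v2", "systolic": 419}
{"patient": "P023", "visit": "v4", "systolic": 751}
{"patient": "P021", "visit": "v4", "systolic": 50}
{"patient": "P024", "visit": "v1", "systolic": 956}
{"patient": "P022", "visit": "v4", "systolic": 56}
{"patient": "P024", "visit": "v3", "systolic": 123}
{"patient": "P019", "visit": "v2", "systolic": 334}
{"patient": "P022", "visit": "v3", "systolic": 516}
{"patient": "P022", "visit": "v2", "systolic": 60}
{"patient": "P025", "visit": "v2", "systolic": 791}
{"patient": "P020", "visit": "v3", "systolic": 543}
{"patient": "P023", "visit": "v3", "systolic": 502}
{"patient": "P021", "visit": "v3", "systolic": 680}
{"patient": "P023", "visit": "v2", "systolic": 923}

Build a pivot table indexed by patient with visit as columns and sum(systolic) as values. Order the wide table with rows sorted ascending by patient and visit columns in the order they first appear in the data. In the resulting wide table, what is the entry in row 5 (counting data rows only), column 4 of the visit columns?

971

With rows sorted ascending by patient, row 5 is patient=P023. visit columns in first-appearance order: v4, v3, v2, v1; column 4 is v1.
Long rows with patient=P023, visit=v1: 231 + 740 = 971.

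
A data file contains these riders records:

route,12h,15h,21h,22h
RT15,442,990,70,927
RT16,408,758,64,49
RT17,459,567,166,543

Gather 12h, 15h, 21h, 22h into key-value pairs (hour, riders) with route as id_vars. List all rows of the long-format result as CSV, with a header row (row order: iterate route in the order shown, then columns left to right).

route,hour,riders
RT15,12h,442
RT15,15h,990
RT15,21h,70
RT15,22h,927
RT16,12h,408
RT16,15h,758
RT16,21h,64
RT16,22h,49
RT17,12h,459
RT17,15h,567
RT17,21h,166
RT17,22h,543

Each (route, column) pair becomes one row: 3 × 4 = 12 rows.
For example, (RT15, 12h) → riders=442.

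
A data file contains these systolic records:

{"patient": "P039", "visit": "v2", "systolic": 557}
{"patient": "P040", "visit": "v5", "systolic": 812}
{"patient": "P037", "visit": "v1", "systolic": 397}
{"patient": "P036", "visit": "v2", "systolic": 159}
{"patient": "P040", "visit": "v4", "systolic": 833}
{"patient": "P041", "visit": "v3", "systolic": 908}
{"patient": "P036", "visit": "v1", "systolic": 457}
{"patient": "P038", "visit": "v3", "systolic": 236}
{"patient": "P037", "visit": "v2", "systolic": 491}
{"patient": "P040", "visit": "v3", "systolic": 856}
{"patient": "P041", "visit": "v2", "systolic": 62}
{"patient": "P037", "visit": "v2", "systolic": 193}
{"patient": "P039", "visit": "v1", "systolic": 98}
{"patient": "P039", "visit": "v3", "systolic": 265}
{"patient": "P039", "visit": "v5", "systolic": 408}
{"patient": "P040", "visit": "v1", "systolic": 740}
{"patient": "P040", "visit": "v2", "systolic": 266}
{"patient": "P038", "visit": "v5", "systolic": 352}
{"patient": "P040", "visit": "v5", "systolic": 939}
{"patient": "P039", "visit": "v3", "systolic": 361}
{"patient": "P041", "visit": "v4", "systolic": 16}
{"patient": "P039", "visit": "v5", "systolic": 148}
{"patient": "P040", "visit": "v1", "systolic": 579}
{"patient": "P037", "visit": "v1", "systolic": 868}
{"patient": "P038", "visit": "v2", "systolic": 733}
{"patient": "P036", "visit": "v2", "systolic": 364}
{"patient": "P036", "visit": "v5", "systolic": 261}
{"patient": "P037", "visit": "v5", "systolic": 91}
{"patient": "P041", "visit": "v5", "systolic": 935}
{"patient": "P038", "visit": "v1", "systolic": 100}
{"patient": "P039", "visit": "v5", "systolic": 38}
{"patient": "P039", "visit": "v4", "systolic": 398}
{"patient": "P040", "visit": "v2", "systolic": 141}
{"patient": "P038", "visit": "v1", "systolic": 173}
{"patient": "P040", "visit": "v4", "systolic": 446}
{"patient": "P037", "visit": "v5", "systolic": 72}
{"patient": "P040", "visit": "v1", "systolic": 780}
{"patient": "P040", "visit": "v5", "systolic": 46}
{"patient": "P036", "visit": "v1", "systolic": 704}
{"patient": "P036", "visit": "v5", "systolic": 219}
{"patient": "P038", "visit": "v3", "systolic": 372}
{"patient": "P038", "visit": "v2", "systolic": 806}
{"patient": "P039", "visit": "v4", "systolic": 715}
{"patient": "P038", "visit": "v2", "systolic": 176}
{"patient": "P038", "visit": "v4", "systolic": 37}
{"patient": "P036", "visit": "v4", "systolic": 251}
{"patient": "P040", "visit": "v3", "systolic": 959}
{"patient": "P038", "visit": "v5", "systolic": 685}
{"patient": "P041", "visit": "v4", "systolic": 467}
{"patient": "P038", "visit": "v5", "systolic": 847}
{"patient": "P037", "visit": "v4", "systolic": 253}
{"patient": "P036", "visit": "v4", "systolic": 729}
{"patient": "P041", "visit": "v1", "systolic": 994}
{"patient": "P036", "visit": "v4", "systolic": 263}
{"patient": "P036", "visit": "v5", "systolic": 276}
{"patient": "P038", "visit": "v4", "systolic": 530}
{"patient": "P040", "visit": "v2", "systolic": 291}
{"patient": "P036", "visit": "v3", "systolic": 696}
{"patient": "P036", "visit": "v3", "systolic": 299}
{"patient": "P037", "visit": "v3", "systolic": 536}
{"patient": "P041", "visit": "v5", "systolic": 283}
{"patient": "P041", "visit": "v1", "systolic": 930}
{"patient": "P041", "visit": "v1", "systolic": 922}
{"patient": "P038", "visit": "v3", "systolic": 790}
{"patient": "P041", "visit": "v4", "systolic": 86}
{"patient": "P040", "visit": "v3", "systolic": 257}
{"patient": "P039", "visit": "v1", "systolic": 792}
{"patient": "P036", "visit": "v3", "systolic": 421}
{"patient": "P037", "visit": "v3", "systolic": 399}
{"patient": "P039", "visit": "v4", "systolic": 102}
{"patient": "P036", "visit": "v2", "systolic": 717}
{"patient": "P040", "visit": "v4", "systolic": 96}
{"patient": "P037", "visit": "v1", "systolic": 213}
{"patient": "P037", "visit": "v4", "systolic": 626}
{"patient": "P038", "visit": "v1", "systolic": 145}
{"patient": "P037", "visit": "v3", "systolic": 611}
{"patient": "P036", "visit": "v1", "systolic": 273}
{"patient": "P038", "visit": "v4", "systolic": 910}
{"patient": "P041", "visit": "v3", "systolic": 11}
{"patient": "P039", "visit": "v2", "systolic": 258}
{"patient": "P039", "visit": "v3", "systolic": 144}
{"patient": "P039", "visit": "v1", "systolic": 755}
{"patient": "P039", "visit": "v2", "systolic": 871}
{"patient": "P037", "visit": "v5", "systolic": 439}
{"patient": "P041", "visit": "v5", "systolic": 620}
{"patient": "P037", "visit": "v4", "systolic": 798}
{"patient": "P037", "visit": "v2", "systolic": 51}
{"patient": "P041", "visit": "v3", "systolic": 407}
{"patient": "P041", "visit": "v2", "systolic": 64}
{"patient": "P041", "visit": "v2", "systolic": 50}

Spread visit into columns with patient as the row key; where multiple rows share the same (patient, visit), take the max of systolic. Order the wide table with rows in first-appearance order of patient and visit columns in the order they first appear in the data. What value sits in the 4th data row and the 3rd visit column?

704

With rows in first-appearance order of patient, row 4 is patient=P036. visit columns in first-appearance order: v2, v5, v1, v4, v3; column 3 is v1.
Long rows with patient=P036, visit=v1: max(457, 704, 273) = 704.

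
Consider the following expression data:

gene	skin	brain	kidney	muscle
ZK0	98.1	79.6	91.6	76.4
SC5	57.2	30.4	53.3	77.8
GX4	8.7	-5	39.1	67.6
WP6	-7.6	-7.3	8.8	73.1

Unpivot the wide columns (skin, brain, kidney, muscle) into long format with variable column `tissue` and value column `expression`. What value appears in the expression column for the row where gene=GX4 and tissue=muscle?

Unpivoting turns each (gene, wide-column) pair into one long row.
The wide cell at row GX4, column muscle holds 67.6, so the long row (GX4, muscle) has expression=67.6.

67.6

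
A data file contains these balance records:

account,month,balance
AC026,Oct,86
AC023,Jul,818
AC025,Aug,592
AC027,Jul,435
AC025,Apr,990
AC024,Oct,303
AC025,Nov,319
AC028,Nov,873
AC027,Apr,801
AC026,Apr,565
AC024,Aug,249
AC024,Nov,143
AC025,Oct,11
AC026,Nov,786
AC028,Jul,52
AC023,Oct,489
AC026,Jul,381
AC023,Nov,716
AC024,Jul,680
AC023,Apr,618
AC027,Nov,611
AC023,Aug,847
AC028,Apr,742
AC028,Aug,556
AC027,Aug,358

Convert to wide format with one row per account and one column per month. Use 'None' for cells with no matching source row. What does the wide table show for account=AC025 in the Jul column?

None

No long-format row has account=AC025 and month=Jul, so the cell is None.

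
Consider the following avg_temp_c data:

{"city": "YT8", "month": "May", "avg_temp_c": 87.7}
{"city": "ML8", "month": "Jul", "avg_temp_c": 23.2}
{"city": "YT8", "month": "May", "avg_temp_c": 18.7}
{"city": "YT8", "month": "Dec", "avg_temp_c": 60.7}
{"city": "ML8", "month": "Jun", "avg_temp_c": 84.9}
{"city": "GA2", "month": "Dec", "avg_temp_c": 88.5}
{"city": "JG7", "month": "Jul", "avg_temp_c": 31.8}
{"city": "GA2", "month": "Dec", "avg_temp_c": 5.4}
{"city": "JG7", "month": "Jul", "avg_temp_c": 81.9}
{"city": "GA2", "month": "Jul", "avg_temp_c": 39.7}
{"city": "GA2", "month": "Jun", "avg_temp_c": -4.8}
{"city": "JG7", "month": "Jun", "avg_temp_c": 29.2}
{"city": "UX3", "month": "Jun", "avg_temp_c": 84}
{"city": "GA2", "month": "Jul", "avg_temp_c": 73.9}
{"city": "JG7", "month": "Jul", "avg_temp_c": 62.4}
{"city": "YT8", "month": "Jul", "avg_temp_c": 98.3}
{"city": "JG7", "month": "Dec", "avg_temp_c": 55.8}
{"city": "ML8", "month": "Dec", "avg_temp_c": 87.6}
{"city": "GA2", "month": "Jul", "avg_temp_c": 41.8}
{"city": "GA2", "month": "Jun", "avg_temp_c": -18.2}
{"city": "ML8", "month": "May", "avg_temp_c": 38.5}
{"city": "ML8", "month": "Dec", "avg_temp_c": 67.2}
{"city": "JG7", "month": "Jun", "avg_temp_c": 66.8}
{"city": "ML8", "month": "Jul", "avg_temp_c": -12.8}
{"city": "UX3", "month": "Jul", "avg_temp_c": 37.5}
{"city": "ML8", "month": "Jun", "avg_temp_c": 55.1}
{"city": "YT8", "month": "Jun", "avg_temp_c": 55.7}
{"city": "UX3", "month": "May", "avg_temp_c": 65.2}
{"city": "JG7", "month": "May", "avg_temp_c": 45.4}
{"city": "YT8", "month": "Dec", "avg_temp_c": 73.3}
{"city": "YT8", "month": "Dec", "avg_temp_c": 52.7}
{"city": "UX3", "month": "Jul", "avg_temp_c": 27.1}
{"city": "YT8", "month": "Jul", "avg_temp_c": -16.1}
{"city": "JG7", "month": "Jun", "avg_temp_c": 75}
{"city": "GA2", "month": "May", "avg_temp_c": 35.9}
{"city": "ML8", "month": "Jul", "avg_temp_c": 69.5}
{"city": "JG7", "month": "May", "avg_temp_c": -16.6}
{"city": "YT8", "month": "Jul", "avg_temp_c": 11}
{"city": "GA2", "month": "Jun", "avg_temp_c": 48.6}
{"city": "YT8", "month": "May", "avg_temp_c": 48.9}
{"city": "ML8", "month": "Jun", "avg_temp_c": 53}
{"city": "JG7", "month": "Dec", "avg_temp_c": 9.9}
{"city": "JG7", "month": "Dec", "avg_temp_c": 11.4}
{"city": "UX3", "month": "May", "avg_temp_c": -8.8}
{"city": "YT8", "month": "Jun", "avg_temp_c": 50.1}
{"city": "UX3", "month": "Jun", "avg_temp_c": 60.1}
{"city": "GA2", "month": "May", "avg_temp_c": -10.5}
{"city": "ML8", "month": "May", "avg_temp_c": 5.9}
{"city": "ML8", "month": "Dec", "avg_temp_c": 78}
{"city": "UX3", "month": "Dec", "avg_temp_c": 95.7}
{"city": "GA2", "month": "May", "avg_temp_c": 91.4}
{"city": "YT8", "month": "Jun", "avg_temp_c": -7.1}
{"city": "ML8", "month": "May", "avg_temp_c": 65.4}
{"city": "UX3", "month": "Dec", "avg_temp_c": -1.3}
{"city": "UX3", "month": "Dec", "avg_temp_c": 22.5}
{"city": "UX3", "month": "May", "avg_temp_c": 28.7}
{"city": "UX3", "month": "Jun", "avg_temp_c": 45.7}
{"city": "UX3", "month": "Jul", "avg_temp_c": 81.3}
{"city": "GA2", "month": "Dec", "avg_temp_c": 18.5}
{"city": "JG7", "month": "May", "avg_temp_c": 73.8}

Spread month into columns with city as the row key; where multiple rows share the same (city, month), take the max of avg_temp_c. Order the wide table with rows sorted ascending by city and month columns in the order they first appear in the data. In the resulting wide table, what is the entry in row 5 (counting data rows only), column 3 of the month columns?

With rows sorted ascending by city, row 5 is city=YT8. month columns in first-appearance order: May, Jul, Dec, Jun; column 3 is Dec.
Long rows with city=YT8, month=Dec: max(60.7, 73.3, 52.7) = 73.3.

73.3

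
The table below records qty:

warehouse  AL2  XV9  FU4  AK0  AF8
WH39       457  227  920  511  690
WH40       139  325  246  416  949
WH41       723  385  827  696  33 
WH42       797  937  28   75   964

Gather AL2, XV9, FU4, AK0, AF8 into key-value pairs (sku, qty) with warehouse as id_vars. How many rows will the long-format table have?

4 warehouse values × 5 melted columns = 20 rows.

20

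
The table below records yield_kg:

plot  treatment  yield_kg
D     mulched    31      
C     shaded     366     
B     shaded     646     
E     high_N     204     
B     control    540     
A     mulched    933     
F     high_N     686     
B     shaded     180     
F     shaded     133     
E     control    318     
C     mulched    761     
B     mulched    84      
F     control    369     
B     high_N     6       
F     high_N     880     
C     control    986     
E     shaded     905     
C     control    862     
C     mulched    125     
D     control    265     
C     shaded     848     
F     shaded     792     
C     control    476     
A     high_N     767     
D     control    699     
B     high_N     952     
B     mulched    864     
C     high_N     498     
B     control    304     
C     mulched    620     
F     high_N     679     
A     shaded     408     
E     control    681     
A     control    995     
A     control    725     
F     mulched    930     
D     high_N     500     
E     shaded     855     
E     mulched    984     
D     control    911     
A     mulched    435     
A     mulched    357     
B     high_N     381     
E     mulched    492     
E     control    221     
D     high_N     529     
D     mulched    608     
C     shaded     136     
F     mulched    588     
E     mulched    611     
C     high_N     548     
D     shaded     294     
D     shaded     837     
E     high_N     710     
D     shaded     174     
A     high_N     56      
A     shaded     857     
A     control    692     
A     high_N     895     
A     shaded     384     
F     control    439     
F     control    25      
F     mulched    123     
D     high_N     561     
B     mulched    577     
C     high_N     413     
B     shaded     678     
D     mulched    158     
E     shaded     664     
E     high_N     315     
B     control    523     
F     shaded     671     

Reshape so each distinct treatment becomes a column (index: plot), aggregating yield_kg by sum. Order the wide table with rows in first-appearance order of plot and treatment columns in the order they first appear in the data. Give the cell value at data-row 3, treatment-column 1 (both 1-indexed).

1525

With rows in first-appearance order of plot, row 3 is plot=B. treatment columns in first-appearance order: mulched, shaded, high_N, control; column 1 is mulched.
Long rows with plot=B, treatment=mulched: 84 + 864 + 577 = 1525.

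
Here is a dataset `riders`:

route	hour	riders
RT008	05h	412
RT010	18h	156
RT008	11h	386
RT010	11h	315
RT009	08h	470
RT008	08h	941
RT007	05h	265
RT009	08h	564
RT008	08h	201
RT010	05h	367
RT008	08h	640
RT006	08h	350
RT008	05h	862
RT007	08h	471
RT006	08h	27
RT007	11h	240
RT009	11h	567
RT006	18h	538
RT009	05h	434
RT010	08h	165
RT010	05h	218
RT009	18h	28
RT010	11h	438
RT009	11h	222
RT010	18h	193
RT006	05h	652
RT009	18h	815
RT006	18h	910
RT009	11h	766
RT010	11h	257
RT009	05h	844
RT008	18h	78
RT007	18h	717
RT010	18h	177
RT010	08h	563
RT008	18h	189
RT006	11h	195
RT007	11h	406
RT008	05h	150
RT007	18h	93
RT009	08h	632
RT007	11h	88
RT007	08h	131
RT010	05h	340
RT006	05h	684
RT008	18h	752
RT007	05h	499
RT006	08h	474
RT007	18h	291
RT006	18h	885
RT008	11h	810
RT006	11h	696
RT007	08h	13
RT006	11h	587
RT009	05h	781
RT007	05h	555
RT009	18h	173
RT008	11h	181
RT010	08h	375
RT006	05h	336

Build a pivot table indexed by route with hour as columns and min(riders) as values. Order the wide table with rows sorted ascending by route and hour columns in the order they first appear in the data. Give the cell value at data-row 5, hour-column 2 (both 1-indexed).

With rows sorted ascending by route, row 5 is route=RT010. hour columns in first-appearance order: 05h, 18h, 11h, 08h; column 2 is 18h.
Long rows with route=RT010, hour=18h: min(156, 193, 177) = 156.

156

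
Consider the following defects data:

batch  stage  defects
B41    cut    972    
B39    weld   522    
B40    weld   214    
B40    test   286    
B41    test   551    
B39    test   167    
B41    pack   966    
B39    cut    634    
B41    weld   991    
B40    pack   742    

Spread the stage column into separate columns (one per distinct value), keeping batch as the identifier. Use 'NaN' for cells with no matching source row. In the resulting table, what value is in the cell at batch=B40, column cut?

No long-format row has batch=B40 and stage=cut, so the cell is NaN.

NaN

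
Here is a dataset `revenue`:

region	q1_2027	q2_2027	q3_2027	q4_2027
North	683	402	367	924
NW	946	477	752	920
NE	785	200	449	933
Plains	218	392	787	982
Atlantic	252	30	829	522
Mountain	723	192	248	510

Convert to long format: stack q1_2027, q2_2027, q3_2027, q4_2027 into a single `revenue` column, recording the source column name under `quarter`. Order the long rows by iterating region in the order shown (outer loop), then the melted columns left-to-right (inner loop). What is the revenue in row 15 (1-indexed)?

787

24 rows total (6 × 4). Row 15: index ⌊(15-1)/4⌋ = 3 into region → Plains; (15-1) mod 4 = 2 into the melted columns → q3_2027.
So row 15 is (Plains, q3_2027, 787); revenue = 787.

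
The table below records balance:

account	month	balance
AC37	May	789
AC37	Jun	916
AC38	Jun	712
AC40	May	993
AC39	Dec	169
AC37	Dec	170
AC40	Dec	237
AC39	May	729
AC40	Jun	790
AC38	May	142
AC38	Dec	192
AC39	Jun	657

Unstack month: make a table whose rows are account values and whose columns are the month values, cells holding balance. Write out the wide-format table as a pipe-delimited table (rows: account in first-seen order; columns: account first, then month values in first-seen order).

| account | May | Jun | Dec |
| AC37 | 789 | 916 | 170 |
| AC38 | 142 | 712 | 192 |
| AC40 | 993 | 790 | 237 |
| AC39 | 729 | 657 | 169 |

Columns: account plus the 3 distinct month values (May, Jun, Dec).
For example, row AC37 column May takes balance=789 from the long row (AC37, May).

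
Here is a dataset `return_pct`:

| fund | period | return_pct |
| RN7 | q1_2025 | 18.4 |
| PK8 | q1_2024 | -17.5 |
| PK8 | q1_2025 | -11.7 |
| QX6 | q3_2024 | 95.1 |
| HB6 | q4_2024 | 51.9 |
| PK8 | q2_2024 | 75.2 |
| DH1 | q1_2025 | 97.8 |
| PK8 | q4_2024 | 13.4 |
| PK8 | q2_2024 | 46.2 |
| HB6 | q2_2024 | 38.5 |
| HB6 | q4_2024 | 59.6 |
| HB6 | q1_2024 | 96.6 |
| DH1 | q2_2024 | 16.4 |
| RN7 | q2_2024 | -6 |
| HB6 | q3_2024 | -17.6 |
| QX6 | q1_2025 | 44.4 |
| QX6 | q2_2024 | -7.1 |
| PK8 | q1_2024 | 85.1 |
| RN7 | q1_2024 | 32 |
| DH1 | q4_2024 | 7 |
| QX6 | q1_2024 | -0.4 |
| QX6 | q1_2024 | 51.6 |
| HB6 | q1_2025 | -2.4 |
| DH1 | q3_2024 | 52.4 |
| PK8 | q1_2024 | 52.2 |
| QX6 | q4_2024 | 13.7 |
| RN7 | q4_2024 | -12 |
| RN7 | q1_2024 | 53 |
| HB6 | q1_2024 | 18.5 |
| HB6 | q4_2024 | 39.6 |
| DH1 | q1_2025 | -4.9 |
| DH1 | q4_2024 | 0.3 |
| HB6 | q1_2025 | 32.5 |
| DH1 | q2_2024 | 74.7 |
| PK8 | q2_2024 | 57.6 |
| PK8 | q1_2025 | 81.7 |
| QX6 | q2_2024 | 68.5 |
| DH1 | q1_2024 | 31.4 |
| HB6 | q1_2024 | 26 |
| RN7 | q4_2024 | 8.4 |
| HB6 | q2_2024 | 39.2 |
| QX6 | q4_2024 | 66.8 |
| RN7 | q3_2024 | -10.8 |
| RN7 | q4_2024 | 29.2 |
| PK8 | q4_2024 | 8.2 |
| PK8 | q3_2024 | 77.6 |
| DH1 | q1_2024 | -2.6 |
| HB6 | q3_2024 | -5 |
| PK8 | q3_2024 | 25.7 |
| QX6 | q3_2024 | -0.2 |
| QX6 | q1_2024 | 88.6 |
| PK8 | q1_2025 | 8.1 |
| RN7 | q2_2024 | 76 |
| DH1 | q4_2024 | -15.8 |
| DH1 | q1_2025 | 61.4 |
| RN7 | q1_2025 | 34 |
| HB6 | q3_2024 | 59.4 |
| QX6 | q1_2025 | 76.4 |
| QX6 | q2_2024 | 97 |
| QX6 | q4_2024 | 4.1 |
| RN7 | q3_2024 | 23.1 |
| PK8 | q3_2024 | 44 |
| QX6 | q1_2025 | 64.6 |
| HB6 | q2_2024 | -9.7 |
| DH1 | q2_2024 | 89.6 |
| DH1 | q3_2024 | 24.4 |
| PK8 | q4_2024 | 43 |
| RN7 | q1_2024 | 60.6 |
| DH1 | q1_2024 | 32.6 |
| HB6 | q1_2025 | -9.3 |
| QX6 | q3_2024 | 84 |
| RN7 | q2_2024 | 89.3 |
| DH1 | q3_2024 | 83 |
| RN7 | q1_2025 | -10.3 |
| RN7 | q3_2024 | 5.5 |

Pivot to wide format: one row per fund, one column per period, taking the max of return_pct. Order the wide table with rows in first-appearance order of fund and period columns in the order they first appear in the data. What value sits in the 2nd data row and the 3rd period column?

With rows in first-appearance order of fund, row 2 is fund=PK8. period columns in first-appearance order: q1_2025, q1_2024, q3_2024, q4_2024, q2_2024; column 3 is q3_2024.
Long rows with fund=PK8, period=q3_2024: max(77.6, 25.7, 44) = 77.6.

77.6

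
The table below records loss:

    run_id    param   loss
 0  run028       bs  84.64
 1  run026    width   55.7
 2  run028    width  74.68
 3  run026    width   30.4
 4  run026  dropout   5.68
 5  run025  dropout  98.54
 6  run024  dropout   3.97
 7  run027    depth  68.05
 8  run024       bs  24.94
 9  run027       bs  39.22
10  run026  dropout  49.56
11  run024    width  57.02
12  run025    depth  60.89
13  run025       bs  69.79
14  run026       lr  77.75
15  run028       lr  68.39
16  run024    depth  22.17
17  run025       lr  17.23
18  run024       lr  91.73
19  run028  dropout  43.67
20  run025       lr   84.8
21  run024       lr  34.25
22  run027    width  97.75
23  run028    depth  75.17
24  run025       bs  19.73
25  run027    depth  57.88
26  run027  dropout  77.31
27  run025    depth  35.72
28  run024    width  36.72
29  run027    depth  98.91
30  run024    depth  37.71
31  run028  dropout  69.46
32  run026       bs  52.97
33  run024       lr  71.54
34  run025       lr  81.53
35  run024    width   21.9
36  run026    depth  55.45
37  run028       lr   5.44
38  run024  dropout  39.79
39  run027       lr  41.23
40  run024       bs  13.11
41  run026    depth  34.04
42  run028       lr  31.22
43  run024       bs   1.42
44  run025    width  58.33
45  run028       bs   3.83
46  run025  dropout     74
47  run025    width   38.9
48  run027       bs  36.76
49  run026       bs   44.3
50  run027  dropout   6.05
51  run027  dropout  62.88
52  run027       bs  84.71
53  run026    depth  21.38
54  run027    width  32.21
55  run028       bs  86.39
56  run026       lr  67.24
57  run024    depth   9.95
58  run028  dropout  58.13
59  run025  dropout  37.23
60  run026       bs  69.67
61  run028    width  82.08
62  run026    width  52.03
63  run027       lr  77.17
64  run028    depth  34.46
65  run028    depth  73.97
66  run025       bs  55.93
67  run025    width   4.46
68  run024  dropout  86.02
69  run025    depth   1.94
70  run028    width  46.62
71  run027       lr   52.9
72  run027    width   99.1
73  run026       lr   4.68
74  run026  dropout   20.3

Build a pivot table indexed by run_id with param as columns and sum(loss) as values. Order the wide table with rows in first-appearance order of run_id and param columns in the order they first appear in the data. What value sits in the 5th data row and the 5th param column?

171.30

With rows in first-appearance order of run_id, row 5 is run_id=run027. param columns in first-appearance order: bs, width, dropout, depth, lr; column 5 is lr.
Long rows with run_id=run027, param=lr: 41.23 + 77.17 + 52.9 = 171.30.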